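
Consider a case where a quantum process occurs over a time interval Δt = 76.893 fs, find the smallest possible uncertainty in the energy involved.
4.280 meV

Using the energy-time uncertainty principle:
ΔEΔt ≥ ℏ/2

The minimum uncertainty in energy is:
ΔE_min = ℏ/(2Δt)
ΔE_min = (1.055e-34 J·s) / (2 × 7.689e-14 s)
ΔE_min = 6.857e-22 J = 4.280 meV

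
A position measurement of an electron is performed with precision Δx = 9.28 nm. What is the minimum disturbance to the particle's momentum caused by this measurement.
5.682 × 10^-27 kg·m/s

The uncertainty principle implies that measuring position disturbs momentum:
ΔxΔp ≥ ℏ/2

When we measure position with precision Δx, we necessarily introduce a momentum uncertainty:
Δp ≥ ℏ/(2Δx)
Δp_min = (1.055e-34 J·s) / (2 × 9.280e-09 m)
Δp_min = 5.682e-27 kg·m/s

The more precisely we measure position, the greater the momentum disturbance.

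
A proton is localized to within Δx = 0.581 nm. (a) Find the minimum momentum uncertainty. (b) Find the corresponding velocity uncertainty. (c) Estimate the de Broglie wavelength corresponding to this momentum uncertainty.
(a) Δp_min = 9.075 × 10^-26 kg·m/s
(b) Δv_min = 54.259 m/s
(c) λ_dB = 7.301 nm

Step-by-step:

(a) From the uncertainty principle:
Δp_min = ℏ/(2Δx) = (1.055e-34 J·s)/(2 × 5.810e-10 m) = 9.075e-26 kg·m/s

(b) The velocity uncertainty:
Δv = Δp/m = (9.075e-26 kg·m/s)/(1.673e-27 kg) = 5.426e+01 m/s = 54.259 m/s

(c) The de Broglie wavelength for this momentum:
λ = h/p = (6.626e-34 J·s)/(9.075e-26 kg·m/s) = 7.301e-09 m = 7.301 nm

Note: The de Broglie wavelength is comparable to the localization size, as expected from wave-particle duality.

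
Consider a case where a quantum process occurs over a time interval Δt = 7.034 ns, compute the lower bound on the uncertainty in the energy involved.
46.788 neV

Using the energy-time uncertainty principle:
ΔEΔt ≥ ℏ/2

The minimum uncertainty in energy is:
ΔE_min = ℏ/(2Δt)
ΔE_min = (1.055e-34 J·s) / (2 × 7.034e-09 s)
ΔE_min = 7.496e-27 J = 46.788 neV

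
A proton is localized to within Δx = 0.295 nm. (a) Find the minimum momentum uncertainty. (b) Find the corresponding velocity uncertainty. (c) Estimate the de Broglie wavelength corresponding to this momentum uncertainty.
(a) Δp_min = 1.787 × 10^-25 kg·m/s
(b) Δv_min = 106.863 m/s
(c) λ_dB = 3.707 nm

Step-by-step:

(a) From the uncertainty principle:
Δp_min = ℏ/(2Δx) = (1.055e-34 J·s)/(2 × 2.950e-10 m) = 1.787e-25 kg·m/s

(b) The velocity uncertainty:
Δv = Δp/m = (1.787e-25 kg·m/s)/(1.673e-27 kg) = 1.069e+02 m/s = 106.863 m/s

(c) The de Broglie wavelength for this momentum:
λ = h/p = (6.626e-34 J·s)/(1.787e-25 kg·m/s) = 3.707e-09 m = 3.707 nm

Note: The de Broglie wavelength is comparable to the localization size, as expected from wave-particle duality.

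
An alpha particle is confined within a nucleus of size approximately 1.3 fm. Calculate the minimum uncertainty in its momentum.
4.056 × 10^-20 kg·m/s

Using the Heisenberg uncertainty principle:
ΔxΔp ≥ ℏ/2

With Δx ≈ L = 1.300e-15 m (the confinement size):
Δp_min = ℏ/(2Δx)
Δp_min = (1.055e-34 J·s) / (2 × 1.300e-15 m)
Δp_min = 4.056e-20 kg·m/s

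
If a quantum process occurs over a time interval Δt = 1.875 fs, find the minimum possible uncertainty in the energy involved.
175.523 meV

Using the energy-time uncertainty principle:
ΔEΔt ≥ ℏ/2

The minimum uncertainty in energy is:
ΔE_min = ℏ/(2Δt)
ΔE_min = (1.055e-34 J·s) / (2 × 1.875e-15 s)
ΔE_min = 2.812e-20 J = 175.523 meV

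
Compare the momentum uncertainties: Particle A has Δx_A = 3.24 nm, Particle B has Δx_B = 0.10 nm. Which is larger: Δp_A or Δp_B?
Particle B has the larger minimum momentum uncertainty, by a factor of 32.40.

For each particle, the minimum momentum uncertainty is Δp_min = ℏ/(2Δx):

Particle A: Δp_A = ℏ/(2×3.240e-09 m) = 1.627e-26 kg·m/s
Particle B: Δp_B = ℏ/(2×1.000e-10 m) = 5.273e-25 kg·m/s

Ratio: Δp_B/Δp_A = 32.40

Since Δp_min ∝ 1/Δx, the particle with smaller position uncertainty (B) has larger momentum uncertainty.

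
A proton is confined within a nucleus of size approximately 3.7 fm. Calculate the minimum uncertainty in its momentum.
1.425 × 10^-20 kg·m/s

Using the Heisenberg uncertainty principle:
ΔxΔp ≥ ℏ/2

With Δx ≈ L = 3.700e-15 m (the confinement size):
Δp_min = ℏ/(2Δx)
Δp_min = (1.055e-34 J·s) / (2 × 3.700e-15 m)
Δp_min = 1.425e-20 kg·m/s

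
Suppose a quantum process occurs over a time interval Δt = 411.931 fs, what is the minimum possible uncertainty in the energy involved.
798.935 μeV

Using the energy-time uncertainty principle:
ΔEΔt ≥ ℏ/2

The minimum uncertainty in energy is:
ΔE_min = ℏ/(2Δt)
ΔE_min = (1.055e-34 J·s) / (2 × 4.119e-13 s)
ΔE_min = 1.280e-22 J = 798.935 μeV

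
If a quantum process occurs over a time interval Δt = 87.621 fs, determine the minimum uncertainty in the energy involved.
3.756 meV

Using the energy-time uncertainty principle:
ΔEΔt ≥ ℏ/2

The minimum uncertainty in energy is:
ΔE_min = ℏ/(2Δt)
ΔE_min = (1.055e-34 J·s) / (2 × 8.762e-14 s)
ΔE_min = 6.018e-22 J = 3.756 meV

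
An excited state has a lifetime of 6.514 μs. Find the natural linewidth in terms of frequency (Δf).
12.216 kHz

Using the energy-time uncertainty principle and E = hf:
ΔEΔt ≥ ℏ/2
hΔf·Δt ≥ ℏ/2

The minimum frequency uncertainty is:
Δf = ℏ/(2hτ) = 1/(4πτ)
Δf = 1/(4π × 6.514e-06 s)
Δf = 1.222e+04 Hz = 12.216 kHz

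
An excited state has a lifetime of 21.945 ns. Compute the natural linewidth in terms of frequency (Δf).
3.626 MHz

Using the energy-time uncertainty principle and E = hf:
ΔEΔt ≥ ℏ/2
hΔf·Δt ≥ ℏ/2

The minimum frequency uncertainty is:
Δf = ℏ/(2hτ) = 1/(4πτ)
Δf = 1/(4π × 2.194e-08 s)
Δf = 3.626e+06 Hz = 3.626 MHz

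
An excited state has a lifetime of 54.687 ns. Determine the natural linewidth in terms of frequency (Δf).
1.455 MHz

Using the energy-time uncertainty principle and E = hf:
ΔEΔt ≥ ℏ/2
hΔf·Δt ≥ ℏ/2

The minimum frequency uncertainty is:
Δf = ℏ/(2hτ) = 1/(4πτ)
Δf = 1/(4π × 5.469e-08 s)
Δf = 1.455e+06 Hz = 1.455 MHz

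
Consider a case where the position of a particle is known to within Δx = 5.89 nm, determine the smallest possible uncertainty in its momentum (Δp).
8.952 × 10^-27 kg·m/s

Using the Heisenberg uncertainty principle:
ΔxΔp ≥ ℏ/2

The minimum uncertainty in momentum is:
Δp_min = ℏ/(2Δx)
Δp_min = (1.055e-34 J·s) / (2 × 5.890e-09 m)
Δp_min = 8.952e-27 kg·m/s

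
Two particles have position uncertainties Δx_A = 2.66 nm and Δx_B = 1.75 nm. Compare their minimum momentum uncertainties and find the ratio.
Particle B has the larger minimum momentum uncertainty, by a factor of 1.52.

For each particle, the minimum momentum uncertainty is Δp_min = ℏ/(2Δx):

Particle A: Δp_A = ℏ/(2×2.660e-09 m) = 1.982e-26 kg·m/s
Particle B: Δp_B = ℏ/(2×1.750e-09 m) = 3.013e-26 kg·m/s

Ratio: Δp_B/Δp_A = 1.52

Since Δp_min ∝ 1/Δx, the particle with smaller position uncertainty (B) has larger momentum uncertainty.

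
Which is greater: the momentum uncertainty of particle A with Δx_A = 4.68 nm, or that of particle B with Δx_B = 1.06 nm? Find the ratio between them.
Particle B has the larger minimum momentum uncertainty, by a factor of 4.42.

For each particle, the minimum momentum uncertainty is Δp_min = ℏ/(2Δx):

Particle A: Δp_A = ℏ/(2×4.680e-09 m) = 1.127e-26 kg·m/s
Particle B: Δp_B = ℏ/(2×1.060e-09 m) = 4.974e-26 kg·m/s

Ratio: Δp_B/Δp_A = 4.42

Since Δp_min ∝ 1/Δx, the particle with smaller position uncertainty (B) has larger momentum uncertainty.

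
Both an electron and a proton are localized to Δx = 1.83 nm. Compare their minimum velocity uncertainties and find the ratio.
The electron has the larger minimum velocity uncertainty, by a ratio of 1836.2.

For both particles, Δp_min = ℏ/(2Δx) = 2.881e-26 kg·m/s (same for both).

The velocity uncertainty is Δv = Δp/m:
- electron: Δv = 2.881e-26 / 9.109e-31 = 3.163e+04 m/s = 31.631 km/s
- proton: Δv = 2.881e-26 / 1.673e-27 = 1.723e+01 m/s = 17.227 m/s

Ratio: 3.163e+04 / 1.723e+01 = 1836.2

The lighter particle has larger velocity uncertainty because Δv ∝ 1/m.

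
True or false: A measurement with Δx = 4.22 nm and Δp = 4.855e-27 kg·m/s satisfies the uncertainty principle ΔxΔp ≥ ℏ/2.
No, it violates the uncertainty principle (impossible measurement).

Calculate the product ΔxΔp:
ΔxΔp = (4.220e-09 m) × (4.855e-27 kg·m/s)
ΔxΔp = 2.049e-35 J·s

Compare to the minimum allowed value ℏ/2:
ℏ/2 = 5.273e-35 J·s

Since ΔxΔp = 2.049e-35 J·s < 5.273e-35 J·s = ℏ/2,
the measurement violates the uncertainty principle.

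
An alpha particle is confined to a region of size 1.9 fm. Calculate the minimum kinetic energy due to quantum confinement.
361.720 keV

Using the uncertainty principle:

1. Position uncertainty: Δx ≈ 1.900e-15 m
2. Minimum momentum uncertainty: Δp = ℏ/(2Δx) = 2.775e-20 kg·m/s
3. Minimum kinetic energy:
   KE = (Δp)²/(2m) = (2.775e-20)²/(2 × 6.645e-27 kg)
   KE = 5.795e-14 J = 361.720 keV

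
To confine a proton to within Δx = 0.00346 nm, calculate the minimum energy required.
433.313 meV

Localizing a particle requires giving it sufficient momentum uncertainty:

1. From uncertainty principle: Δp ≥ ℏ/(2Δx)
   Δp_min = (1.055e-34 J·s) / (2 × 3.460e-12 m)
   Δp_min = 1.524e-23 kg·m/s

2. This momentum uncertainty corresponds to kinetic energy:
   KE ≈ (Δp)²/(2m) = (1.524e-23)²/(2 × 1.673e-27 kg)
   KE = 6.942e-20 J = 433.313 meV

Tighter localization requires more energy.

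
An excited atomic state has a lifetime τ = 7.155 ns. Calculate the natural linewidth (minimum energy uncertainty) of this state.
45.997 neV

Using the energy-time uncertainty principle:
ΔEΔt ≥ ℏ/2

The lifetime τ represents the time uncertainty Δt.
The natural linewidth (minimum energy uncertainty) is:

ΔE = ℏ/(2τ)
ΔE = (1.055e-34 J·s) / (2 × 7.155e-09 s)
ΔE = 7.369e-27 J = 45.997 neV

This natural linewidth limits the precision of spectroscopic measurements.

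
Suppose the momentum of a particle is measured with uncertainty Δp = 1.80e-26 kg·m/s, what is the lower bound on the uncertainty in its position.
2.929 nm

Using the Heisenberg uncertainty principle:
ΔxΔp ≥ ℏ/2

The minimum uncertainty in position is:
Δx_min = ℏ/(2Δp)
Δx_min = (1.055e-34 J·s) / (2 × 1.800e-26 kg·m/s)
Δx_min = 2.929e-09 m = 2.929 nm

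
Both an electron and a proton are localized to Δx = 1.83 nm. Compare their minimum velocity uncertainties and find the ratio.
The electron has the larger minimum velocity uncertainty, by a ratio of 1836.2.

For both particles, Δp_min = ℏ/(2Δx) = 2.881e-26 kg·m/s (same for both).

The velocity uncertainty is Δv = Δp/m:
- electron: Δv = 2.881e-26 / 9.109e-31 = 3.163e+04 m/s = 31.631 km/s
- proton: Δv = 2.881e-26 / 1.673e-27 = 1.723e+01 m/s = 17.227 m/s

Ratio: 3.163e+04 / 1.723e+01 = 1836.2

The lighter particle has larger velocity uncertainty because Δv ∝ 1/m.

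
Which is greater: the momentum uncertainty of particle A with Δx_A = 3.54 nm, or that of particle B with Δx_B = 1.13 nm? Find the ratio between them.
Particle B has the larger minimum momentum uncertainty, by a factor of 3.13.

For each particle, the minimum momentum uncertainty is Δp_min = ℏ/(2Δx):

Particle A: Δp_A = ℏ/(2×3.540e-09 m) = 1.490e-26 kg·m/s
Particle B: Δp_B = ℏ/(2×1.130e-09 m) = 4.666e-26 kg·m/s

Ratio: Δp_B/Δp_A = 3.13

Since Δp_min ∝ 1/Δx, the particle with smaller position uncertainty (B) has larger momentum uncertainty.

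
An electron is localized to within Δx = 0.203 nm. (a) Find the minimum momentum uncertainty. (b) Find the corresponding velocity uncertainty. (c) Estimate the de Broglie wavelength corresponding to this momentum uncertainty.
(a) Δp_min = 2.597 × 10^-25 kg·m/s
(b) Δv_min = 285.142 km/s
(c) λ_dB = 2.551 nm

Step-by-step:

(a) From the uncertainty principle:
Δp_min = ℏ/(2Δx) = (1.055e-34 J·s)/(2 × 2.030e-10 m) = 2.597e-25 kg·m/s

(b) The velocity uncertainty:
Δv = Δp/m = (2.597e-25 kg·m/s)/(9.109e-31 kg) = 2.851e+05 m/s = 285.142 km/s

(c) The de Broglie wavelength for this momentum:
λ = h/p = (6.626e-34 J·s)/(2.597e-25 kg·m/s) = 2.551e-09 m = 2.551 nm

Note: The de Broglie wavelength is comparable to the localization size, as expected from wave-particle duality.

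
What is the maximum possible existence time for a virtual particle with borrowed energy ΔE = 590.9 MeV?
5.570 × 10^-25 s

Using the energy-time uncertainty principle:
ΔEΔt ≥ ℏ/2

For a virtual particle borrowing energy ΔE, the maximum lifetime is:
Δt_max = ℏ/(2ΔE)

Converting energy:
ΔE = 590.9 MeV = 9.467e-11 J

Δt_max = (1.055e-34 J·s) / (2 × 9.467e-11 J)
Δt_max = 5.570e-25 s = 5.570 × 10^-25 s

Virtual particles with higher borrowed energy exist for shorter times.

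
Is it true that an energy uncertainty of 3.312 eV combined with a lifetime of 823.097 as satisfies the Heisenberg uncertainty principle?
Yes, it satisfies the uncertainty relation.

Calculate the product ΔEΔt:
ΔE = 3.312 eV = 5.306e-19 J
ΔEΔt = (5.306e-19 J) × (8.231e-16 s)
ΔEΔt = 4.368e-34 J·s

Compare to the minimum allowed value ℏ/2:
ℏ/2 = 5.273e-35 J·s

Since ΔEΔt = 4.368e-34 J·s ≥ 5.273e-35 J·s = ℏ/2,
this satisfies the uncertainty relation.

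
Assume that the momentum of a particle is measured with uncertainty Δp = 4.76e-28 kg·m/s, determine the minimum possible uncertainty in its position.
110.774 nm

Using the Heisenberg uncertainty principle:
ΔxΔp ≥ ℏ/2

The minimum uncertainty in position is:
Δx_min = ℏ/(2Δp)
Δx_min = (1.055e-34 J·s) / (2 × 4.760e-28 kg·m/s)
Δx_min = 1.108e-07 m = 110.774 nm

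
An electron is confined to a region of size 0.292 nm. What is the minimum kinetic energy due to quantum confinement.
111.711 meV

Using the uncertainty principle:

1. Position uncertainty: Δx ≈ 2.920e-10 m
2. Minimum momentum uncertainty: Δp = ℏ/(2Δx) = 1.806e-25 kg·m/s
3. Minimum kinetic energy:
   KE = (Δp)²/(2m) = (1.806e-25)²/(2 × 9.109e-31 kg)
   KE = 1.790e-20 J = 111.711 meV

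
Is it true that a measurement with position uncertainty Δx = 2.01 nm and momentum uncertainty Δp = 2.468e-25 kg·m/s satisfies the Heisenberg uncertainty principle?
Yes, it satisfies the uncertainty principle.

Calculate the product ΔxΔp:
ΔxΔp = (2.010e-09 m) × (2.468e-25 kg·m/s)
ΔxΔp = 4.961e-34 J·s

Compare to the minimum allowed value ℏ/2:
ℏ/2 = 5.273e-35 J·s

Since ΔxΔp = 4.961e-34 J·s ≥ 5.273e-35 J·s = ℏ/2,
the measurement satisfies the uncertainty principle.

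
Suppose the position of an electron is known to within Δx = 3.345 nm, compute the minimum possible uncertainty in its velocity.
17.305 km/s

Using the Heisenberg uncertainty principle and Δp = mΔv:
ΔxΔp ≥ ℏ/2
Δx(mΔv) ≥ ℏ/2

The minimum uncertainty in velocity is:
Δv_min = ℏ/(2mΔx)
Δv_min = (1.055e-34 J·s) / (2 × 9.109e-31 kg × 3.345e-09 m)
Δv_min = 1.730e+04 m/s = 17.305 km/s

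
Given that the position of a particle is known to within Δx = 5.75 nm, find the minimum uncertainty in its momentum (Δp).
9.170 × 10^-27 kg·m/s

Using the Heisenberg uncertainty principle:
ΔxΔp ≥ ℏ/2

The minimum uncertainty in momentum is:
Δp_min = ℏ/(2Δx)
Δp_min = (1.055e-34 J·s) / (2 × 5.750e-09 m)
Δp_min = 9.170e-27 kg·m/s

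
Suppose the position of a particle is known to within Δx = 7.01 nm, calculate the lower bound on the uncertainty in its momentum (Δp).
7.522 × 10^-27 kg·m/s

Using the Heisenberg uncertainty principle:
ΔxΔp ≥ ℏ/2

The minimum uncertainty in momentum is:
Δp_min = ℏ/(2Δx)
Δp_min = (1.055e-34 J·s) / (2 × 7.010e-09 m)
Δp_min = 7.522e-27 kg·m/s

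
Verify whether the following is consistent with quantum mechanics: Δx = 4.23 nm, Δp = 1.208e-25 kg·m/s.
Yes, it satisfies the uncertainty principle.

Calculate the product ΔxΔp:
ΔxΔp = (4.230e-09 m) × (1.208e-25 kg·m/s)
ΔxΔp = 5.110e-34 J·s

Compare to the minimum allowed value ℏ/2:
ℏ/2 = 5.273e-35 J·s

Since ΔxΔp = 5.110e-34 J·s ≥ 5.273e-35 J·s = ℏ/2,
the measurement satisfies the uncertainty principle.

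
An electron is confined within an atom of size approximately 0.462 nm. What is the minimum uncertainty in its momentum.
1.141 × 10^-25 kg·m/s

Using the Heisenberg uncertainty principle:
ΔxΔp ≥ ℏ/2

With Δx ≈ L = 4.620e-10 m (the confinement size):
Δp_min = ℏ/(2Δx)
Δp_min = (1.055e-34 J·s) / (2 × 4.620e-10 m)
Δp_min = 1.141e-25 kg·m/s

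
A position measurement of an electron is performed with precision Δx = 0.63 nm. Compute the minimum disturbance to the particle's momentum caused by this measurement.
8.370 × 10^-26 kg·m/s

The uncertainty principle implies that measuring position disturbs momentum:
ΔxΔp ≥ ℏ/2

When we measure position with precision Δx, we necessarily introduce a momentum uncertainty:
Δp ≥ ℏ/(2Δx)
Δp_min = (1.055e-34 J·s) / (2 × 6.300e-10 m)
Δp_min = 8.370e-26 kg·m/s

The more precisely we measure position, the greater the momentum disturbance.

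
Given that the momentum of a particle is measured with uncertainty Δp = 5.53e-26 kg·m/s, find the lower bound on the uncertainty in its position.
953.501 pm

Using the Heisenberg uncertainty principle:
ΔxΔp ≥ ℏ/2

The minimum uncertainty in position is:
Δx_min = ℏ/(2Δp)
Δx_min = (1.055e-34 J·s) / (2 × 5.530e-26 kg·m/s)
Δx_min = 9.535e-10 m = 953.501 pm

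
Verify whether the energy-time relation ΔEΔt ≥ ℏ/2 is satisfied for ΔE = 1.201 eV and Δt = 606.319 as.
Yes, it satisfies the uncertainty relation.

Calculate the product ΔEΔt:
ΔE = 1.201 eV = 1.924e-19 J
ΔEΔt = (1.924e-19 J) × (6.063e-16 s)
ΔEΔt = 1.167e-34 J·s

Compare to the minimum allowed value ℏ/2:
ℏ/2 = 5.273e-35 J·s

Since ΔEΔt = 1.167e-34 J·s ≥ 5.273e-35 J·s = ℏ/2,
this satisfies the uncertainty relation.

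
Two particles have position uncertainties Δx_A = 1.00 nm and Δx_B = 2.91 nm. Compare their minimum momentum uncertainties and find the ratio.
Particle A has the larger minimum momentum uncertainty, by a factor of 2.91.

For each particle, the minimum momentum uncertainty is Δp_min = ℏ/(2Δx):

Particle A: Δp_A = ℏ/(2×1.000e-09 m) = 5.273e-26 kg·m/s
Particle B: Δp_B = ℏ/(2×2.910e-09 m) = 1.812e-26 kg·m/s

Ratio: Δp_A/Δp_B = 2.91

Since Δp_min ∝ 1/Δx, the particle with smaller position uncertainty (A) has larger momentum uncertainty.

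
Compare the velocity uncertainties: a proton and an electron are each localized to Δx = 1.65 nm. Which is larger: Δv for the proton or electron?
The electron has the larger minimum velocity uncertainty, by a ratio of 1836.2.

For both particles, Δp_min = ℏ/(2Δx) = 3.196e-26 kg·m/s (same for both).

The velocity uncertainty is Δv = Δp/m:
- proton: Δv = 3.196e-26 / 1.673e-27 = 1.911e+01 m/s = 19.106 m/s
- electron: Δv = 3.196e-26 / 9.109e-31 = 3.508e+04 m/s = 35.081 km/s

Ratio: 3.508e+04 / 1.911e+01 = 1836.2

The lighter particle has larger velocity uncertainty because Δv ∝ 1/m.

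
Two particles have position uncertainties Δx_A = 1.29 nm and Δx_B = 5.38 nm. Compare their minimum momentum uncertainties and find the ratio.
Particle A has the larger minimum momentum uncertainty, by a factor of 4.17.

For each particle, the minimum momentum uncertainty is Δp_min = ℏ/(2Δx):

Particle A: Δp_A = ℏ/(2×1.290e-09 m) = 4.087e-26 kg·m/s
Particle B: Δp_B = ℏ/(2×5.380e-09 m) = 9.801e-27 kg·m/s

Ratio: Δp_A/Δp_B = 4.17

Since Δp_min ∝ 1/Δx, the particle with smaller position uncertainty (A) has larger momentum uncertainty.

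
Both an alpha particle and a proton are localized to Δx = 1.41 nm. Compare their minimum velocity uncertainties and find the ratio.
The proton has the larger minimum velocity uncertainty, by a ratio of 4.0.

For both particles, Δp_min = ℏ/(2Δx) = 3.740e-26 kg·m/s (same for both).

The velocity uncertainty is Δv = Δp/m:
- alpha particle: Δv = 3.740e-26 / 6.645e-27 = 5.628e+00 m/s = 5.628 m/s
- proton: Δv = 3.740e-26 / 1.673e-27 = 2.236e+01 m/s = 22.358 m/s

Ratio: 2.236e+01 / 5.628e+00 = 4.0

The lighter particle has larger velocity uncertainty because Δv ∝ 1/m.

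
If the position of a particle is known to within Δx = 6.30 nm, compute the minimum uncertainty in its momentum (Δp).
8.370 × 10^-27 kg·m/s

Using the Heisenberg uncertainty principle:
ΔxΔp ≥ ℏ/2

The minimum uncertainty in momentum is:
Δp_min = ℏ/(2Δx)
Δp_min = (1.055e-34 J·s) / (2 × 6.300e-09 m)
Δp_min = 8.370e-27 kg·m/s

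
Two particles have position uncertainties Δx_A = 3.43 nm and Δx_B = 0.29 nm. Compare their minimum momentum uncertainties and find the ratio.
Particle B has the larger minimum momentum uncertainty, by a factor of 11.83.

For each particle, the minimum momentum uncertainty is Δp_min = ℏ/(2Δx):

Particle A: Δp_A = ℏ/(2×3.430e-09 m) = 1.537e-26 kg·m/s
Particle B: Δp_B = ℏ/(2×2.900e-10 m) = 1.818e-25 kg·m/s

Ratio: Δp_B/Δp_A = 11.83

Since Δp_min ∝ 1/Δx, the particle with smaller position uncertainty (B) has larger momentum uncertainty.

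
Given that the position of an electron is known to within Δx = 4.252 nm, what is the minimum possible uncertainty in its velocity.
13.613 km/s

Using the Heisenberg uncertainty principle and Δp = mΔv:
ΔxΔp ≥ ℏ/2
Δx(mΔv) ≥ ℏ/2

The minimum uncertainty in velocity is:
Δv_min = ℏ/(2mΔx)
Δv_min = (1.055e-34 J·s) / (2 × 9.109e-31 kg × 4.252e-09 m)
Δv_min = 1.361e+04 m/s = 13.613 km/s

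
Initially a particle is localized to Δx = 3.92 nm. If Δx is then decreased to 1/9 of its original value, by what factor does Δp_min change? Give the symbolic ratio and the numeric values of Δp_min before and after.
Original Δp_min = 1.345 × 10^-26 kg·m/s; new Δp'_min = 1.211 × 10^-25 kg·m/s; ratio Δp'_min/Δp_min = 9.

From the uncertainty principle ΔxΔp ≥ ℏ/2, the minimum momentum uncertainty is Δp_min = ℏ/(2Δx).

Original (Δx = 3.92 nm = 3.920e-09 m):
Δp_min = (1.055e-34 J·s)/(2 × 3.920e-09 m) = 1.345e-26 kg·m/s

When Δx → (1/9)Δx:
Δp'_min = ℏ/(2 × (1/9)Δx) = 9 × ℏ/(2Δx) = 9 × Δp_min
Δp'_min = 9 × 1.345e-26 kg·m/s = 1.211e-25 kg·m/s

Since Δp_min ∝ 1/Δx, when Δx is decreased to 1/9 of its original value, Δp_min increases to 9 times its original value.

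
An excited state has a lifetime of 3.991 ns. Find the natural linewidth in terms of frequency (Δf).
19.939 MHz

Using the energy-time uncertainty principle and E = hf:
ΔEΔt ≥ ℏ/2
hΔf·Δt ≥ ℏ/2

The minimum frequency uncertainty is:
Δf = ℏ/(2hτ) = 1/(4πτ)
Δf = 1/(4π × 3.991e-09 s)
Δf = 1.994e+07 Hz = 19.939 MHz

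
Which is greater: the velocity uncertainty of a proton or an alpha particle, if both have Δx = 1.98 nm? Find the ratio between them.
The proton has the larger minimum velocity uncertainty, by a ratio of 4.0.

For both particles, Δp_min = ℏ/(2Δx) = 2.663e-26 kg·m/s (same for both).

The velocity uncertainty is Δv = Δp/m:
- proton: Δv = 2.663e-26 / 1.673e-27 = 1.592e+01 m/s = 15.921 m/s
- alpha particle: Δv = 2.663e-26 / 6.645e-27 = 4.008e+00 m/s = 4.008 m/s

Ratio: 1.592e+01 / 4.008e+00 = 4.0

The lighter particle has larger velocity uncertainty because Δv ∝ 1/m.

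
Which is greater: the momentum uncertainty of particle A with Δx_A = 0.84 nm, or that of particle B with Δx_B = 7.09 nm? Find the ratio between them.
Particle A has the larger minimum momentum uncertainty, by a factor of 8.44.

For each particle, the minimum momentum uncertainty is Δp_min = ℏ/(2Δx):

Particle A: Δp_A = ℏ/(2×8.400e-10 m) = 6.277e-26 kg·m/s
Particle B: Δp_B = ℏ/(2×7.090e-09 m) = 7.437e-27 kg·m/s

Ratio: Δp_A/Δp_B = 8.44

Since Δp_min ∝ 1/Δx, the particle with smaller position uncertainty (A) has larger momentum uncertainty.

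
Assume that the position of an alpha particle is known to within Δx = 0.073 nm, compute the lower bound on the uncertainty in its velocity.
108.705 m/s

Using the Heisenberg uncertainty principle and Δp = mΔv:
ΔxΔp ≥ ℏ/2
Δx(mΔv) ≥ ℏ/2

The minimum uncertainty in velocity is:
Δv_min = ℏ/(2mΔx)
Δv_min = (1.055e-34 J·s) / (2 × 6.645e-27 kg × 7.300e-11 m)
Δv_min = 1.087e+02 m/s = 108.705 m/s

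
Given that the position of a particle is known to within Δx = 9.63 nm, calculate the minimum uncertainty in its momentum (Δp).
5.475 × 10^-27 kg·m/s

Using the Heisenberg uncertainty principle:
ΔxΔp ≥ ℏ/2

The minimum uncertainty in momentum is:
Δp_min = ℏ/(2Δx)
Δp_min = (1.055e-34 J·s) / (2 × 9.630e-09 m)
Δp_min = 5.475e-27 kg·m/s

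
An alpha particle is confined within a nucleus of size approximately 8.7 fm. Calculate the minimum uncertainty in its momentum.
6.061 × 10^-21 kg·m/s

Using the Heisenberg uncertainty principle:
ΔxΔp ≥ ℏ/2

With Δx ≈ L = 8.700e-15 m (the confinement size):
Δp_min = ℏ/(2Δx)
Δp_min = (1.055e-34 J·s) / (2 × 8.700e-15 m)
Δp_min = 6.061e-21 kg·m/s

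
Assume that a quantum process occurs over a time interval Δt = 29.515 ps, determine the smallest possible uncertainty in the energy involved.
11.150 μeV

Using the energy-time uncertainty principle:
ΔEΔt ≥ ℏ/2

The minimum uncertainty in energy is:
ΔE_min = ℏ/(2Δt)
ΔE_min = (1.055e-34 J·s) / (2 × 2.952e-11 s)
ΔE_min = 1.787e-24 J = 11.150 μeV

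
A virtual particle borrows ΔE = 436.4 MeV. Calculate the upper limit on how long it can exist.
7.541 × 10^-25 s

Using the energy-time uncertainty principle:
ΔEΔt ≥ ℏ/2

For a virtual particle borrowing energy ΔE, the maximum lifetime is:
Δt_max = ℏ/(2ΔE)

Converting energy:
ΔE = 436.4 MeV = 6.992e-11 J

Δt_max = (1.055e-34 J·s) / (2 × 6.992e-11 J)
Δt_max = 7.541e-25 s = 7.541 × 10^-25 s

Virtual particles with higher borrowed energy exist for shorter times.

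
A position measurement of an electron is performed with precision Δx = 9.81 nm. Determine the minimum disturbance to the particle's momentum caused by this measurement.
5.375 × 10^-27 kg·m/s

The uncertainty principle implies that measuring position disturbs momentum:
ΔxΔp ≥ ℏ/2

When we measure position with precision Δx, we necessarily introduce a momentum uncertainty:
Δp ≥ ℏ/(2Δx)
Δp_min = (1.055e-34 J·s) / (2 × 9.810e-09 m)
Δp_min = 5.375e-27 kg·m/s

The more precisely we measure position, the greater the momentum disturbance.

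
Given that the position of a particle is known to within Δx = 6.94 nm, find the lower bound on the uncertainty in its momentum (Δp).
7.598 × 10^-27 kg·m/s

Using the Heisenberg uncertainty principle:
ΔxΔp ≥ ℏ/2

The minimum uncertainty in momentum is:
Δp_min = ℏ/(2Δx)
Δp_min = (1.055e-34 J·s) / (2 × 6.940e-09 m)
Δp_min = 7.598e-27 kg·m/s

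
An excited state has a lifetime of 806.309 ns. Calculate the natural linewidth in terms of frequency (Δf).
98.694 kHz

Using the energy-time uncertainty principle and E = hf:
ΔEΔt ≥ ℏ/2
hΔf·Δt ≥ ℏ/2

The minimum frequency uncertainty is:
Δf = ℏ/(2hτ) = 1/(4πτ)
Δf = 1/(4π × 8.063e-07 s)
Δf = 9.869e+04 Hz = 98.694 kHz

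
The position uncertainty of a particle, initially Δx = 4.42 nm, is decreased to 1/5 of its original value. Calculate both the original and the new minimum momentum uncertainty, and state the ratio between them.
Original Δp_min = 1.193 × 10^-26 kg·m/s; new Δp'_min = 5.965 × 10^-26 kg·m/s; ratio Δp'_min/Δp_min = 5.

From the uncertainty principle ΔxΔp ≥ ℏ/2, the minimum momentum uncertainty is Δp_min = ℏ/(2Δx).

Original (Δx = 4.42 nm = 4.420e-09 m):
Δp_min = (1.055e-34 J·s)/(2 × 4.420e-09 m) = 1.193e-26 kg·m/s

When Δx → (1/5)Δx:
Δp'_min = ℏ/(2 × (1/5)Δx) = 5 × ℏ/(2Δx) = 5 × Δp_min
Δp'_min = 5 × 1.193e-26 kg·m/s = 5.965e-26 kg·m/s

Since Δp_min ∝ 1/Δx, when Δx is decreased to 1/5 of its original value, Δp_min increases to 5 times its original value.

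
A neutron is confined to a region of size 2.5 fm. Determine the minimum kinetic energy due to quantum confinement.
828.850 keV

Using the uncertainty principle:

1. Position uncertainty: Δx ≈ 2.500e-15 m
2. Minimum momentum uncertainty: Δp = ℏ/(2Δx) = 2.109e-20 kg·m/s
3. Minimum kinetic energy:
   KE = (Δp)²/(2m) = (2.109e-20)²/(2 × 1.675e-27 kg)
   KE = 1.328e-13 J = 828.850 keV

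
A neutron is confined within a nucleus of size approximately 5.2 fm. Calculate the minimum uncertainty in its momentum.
1.014 × 10^-20 kg·m/s

Using the Heisenberg uncertainty principle:
ΔxΔp ≥ ℏ/2

With Δx ≈ L = 5.200e-15 m (the confinement size):
Δp_min = ℏ/(2Δx)
Δp_min = (1.055e-34 J·s) / (2 × 5.200e-15 m)
Δp_min = 1.014e-20 kg·m/s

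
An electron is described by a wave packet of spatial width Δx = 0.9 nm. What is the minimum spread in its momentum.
5.859 × 10^-26 kg·m/s

For a wave packet, the spatial width Δx and momentum spread Δp are related by the uncertainty principle:
ΔxΔp ≥ ℏ/2

The minimum momentum spread is:
Δp_min = ℏ/(2Δx)
Δp_min = (1.055e-34 J·s) / (2 × 9.000e-10 m)
Δp_min = 5.859e-26 kg·m/s

A wave packet cannot have both a well-defined position and well-defined momentum.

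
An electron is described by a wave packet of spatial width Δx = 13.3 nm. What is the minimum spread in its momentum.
3.965 × 10^-27 kg·m/s

For a wave packet, the spatial width Δx and momentum spread Δp are related by the uncertainty principle:
ΔxΔp ≥ ℏ/2

The minimum momentum spread is:
Δp_min = ℏ/(2Δx)
Δp_min = (1.055e-34 J·s) / (2 × 1.330e-08 m)
Δp_min = 3.965e-27 kg·m/s

A wave packet cannot have both a well-defined position and well-defined momentum.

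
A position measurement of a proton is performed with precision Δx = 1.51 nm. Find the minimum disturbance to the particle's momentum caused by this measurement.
3.492 × 10^-26 kg·m/s

The uncertainty principle implies that measuring position disturbs momentum:
ΔxΔp ≥ ℏ/2

When we measure position with precision Δx, we necessarily introduce a momentum uncertainty:
Δp ≥ ℏ/(2Δx)
Δp_min = (1.055e-34 J·s) / (2 × 1.510e-09 m)
Δp_min = 3.492e-26 kg·m/s

The more precisely we measure position, the greater the momentum disturbance.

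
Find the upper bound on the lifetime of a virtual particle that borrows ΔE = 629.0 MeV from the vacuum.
5.232 × 10^-25 s

Using the energy-time uncertainty principle:
ΔEΔt ≥ ℏ/2

For a virtual particle borrowing energy ΔE, the maximum lifetime is:
Δt_max = ℏ/(2ΔE)

Converting energy:
ΔE = 629.0 MeV = 1.008e-10 J

Δt_max = (1.055e-34 J·s) / (2 × 1.008e-10 J)
Δt_max = 5.232e-25 s = 5.232 × 10^-25 s

Virtual particles with higher borrowed energy exist for shorter times.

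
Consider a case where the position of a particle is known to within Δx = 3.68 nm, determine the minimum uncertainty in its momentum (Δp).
1.433 × 10^-26 kg·m/s

Using the Heisenberg uncertainty principle:
ΔxΔp ≥ ℏ/2

The minimum uncertainty in momentum is:
Δp_min = ℏ/(2Δx)
Δp_min = (1.055e-34 J·s) / (2 × 3.680e-09 m)
Δp_min = 1.433e-26 kg·m/s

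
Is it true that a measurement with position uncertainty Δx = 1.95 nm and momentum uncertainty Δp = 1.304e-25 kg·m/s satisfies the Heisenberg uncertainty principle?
Yes, it satisfies the uncertainty principle.

Calculate the product ΔxΔp:
ΔxΔp = (1.950e-09 m) × (1.304e-25 kg·m/s)
ΔxΔp = 2.543e-34 J·s

Compare to the minimum allowed value ℏ/2:
ℏ/2 = 5.273e-35 J·s

Since ΔxΔp = 2.543e-34 J·s ≥ 5.273e-35 J·s = ℏ/2,
the measurement satisfies the uncertainty principle.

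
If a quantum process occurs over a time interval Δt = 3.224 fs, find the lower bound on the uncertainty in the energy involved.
102.080 meV

Using the energy-time uncertainty principle:
ΔEΔt ≥ ℏ/2

The minimum uncertainty in energy is:
ΔE_min = ℏ/(2Δt)
ΔE_min = (1.055e-34 J·s) / (2 × 3.224e-15 s)
ΔE_min = 1.636e-20 J = 102.080 meV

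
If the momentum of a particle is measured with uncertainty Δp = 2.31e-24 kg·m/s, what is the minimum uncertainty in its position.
22.826 pm

Using the Heisenberg uncertainty principle:
ΔxΔp ≥ ℏ/2

The minimum uncertainty in position is:
Δx_min = ℏ/(2Δp)
Δx_min = (1.055e-34 J·s) / (2 × 2.310e-24 kg·m/s)
Δx_min = 2.283e-11 m = 22.826 pm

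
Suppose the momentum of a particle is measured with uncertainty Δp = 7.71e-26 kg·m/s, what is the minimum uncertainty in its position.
683.899 pm

Using the Heisenberg uncertainty principle:
ΔxΔp ≥ ℏ/2

The minimum uncertainty in position is:
Δx_min = ℏ/(2Δp)
Δx_min = (1.055e-34 J·s) / (2 × 7.710e-26 kg·m/s)
Δx_min = 6.839e-10 m = 683.899 pm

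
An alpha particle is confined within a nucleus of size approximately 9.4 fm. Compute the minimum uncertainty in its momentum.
5.609 × 10^-21 kg·m/s

Using the Heisenberg uncertainty principle:
ΔxΔp ≥ ℏ/2

With Δx ≈ L = 9.400e-15 m (the confinement size):
Δp_min = ℏ/(2Δx)
Δp_min = (1.055e-34 J·s) / (2 × 9.400e-15 m)
Δp_min = 5.609e-21 kg·m/s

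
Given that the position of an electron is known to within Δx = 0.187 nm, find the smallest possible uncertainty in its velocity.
309.539 km/s

Using the Heisenberg uncertainty principle and Δp = mΔv:
ΔxΔp ≥ ℏ/2
Δx(mΔv) ≥ ℏ/2

The minimum uncertainty in velocity is:
Δv_min = ℏ/(2mΔx)
Δv_min = (1.055e-34 J·s) / (2 × 9.109e-31 kg × 1.870e-10 m)
Δv_min = 3.095e+05 m/s = 309.539 km/s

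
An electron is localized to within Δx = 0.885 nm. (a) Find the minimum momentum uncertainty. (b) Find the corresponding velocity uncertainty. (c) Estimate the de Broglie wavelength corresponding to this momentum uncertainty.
(a) Δp_min = 5.958 × 10^-26 kg·m/s
(b) Δv_min = 65.405 km/s
(c) λ_dB = 11.121 nm

Step-by-step:

(a) From the uncertainty principle:
Δp_min = ℏ/(2Δx) = (1.055e-34 J·s)/(2 × 8.850e-10 m) = 5.958e-26 kg·m/s

(b) The velocity uncertainty:
Δv = Δp/m = (5.958e-26 kg·m/s)/(9.109e-31 kg) = 6.541e+04 m/s = 65.405 km/s

(c) The de Broglie wavelength for this momentum:
λ = h/p = (6.626e-34 J·s)/(5.958e-26 kg·m/s) = 1.112e-08 m = 11.121 nm

Note: The de Broglie wavelength is comparable to the localization size, as expected from wave-particle duality.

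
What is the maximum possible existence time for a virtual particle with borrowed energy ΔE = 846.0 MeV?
3.890 × 10^-25 s

Using the energy-time uncertainty principle:
ΔEΔt ≥ ℏ/2

For a virtual particle borrowing energy ΔE, the maximum lifetime is:
Δt_max = ℏ/(2ΔE)

Converting energy:
ΔE = 846.0 MeV = 1.355e-10 J

Δt_max = (1.055e-34 J·s) / (2 × 1.355e-10 J)
Δt_max = 3.890e-25 s = 3.890 × 10^-25 s

Virtual particles with higher borrowed energy exist for shorter times.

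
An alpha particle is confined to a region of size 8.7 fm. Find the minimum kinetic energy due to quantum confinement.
17.252 keV

Using the uncertainty principle:

1. Position uncertainty: Δx ≈ 8.700e-15 m
2. Minimum momentum uncertainty: Δp = ℏ/(2Δx) = 6.061e-21 kg·m/s
3. Minimum kinetic energy:
   KE = (Δp)²/(2m) = (6.061e-21)²/(2 × 6.645e-27 kg)
   KE = 2.764e-15 J = 17.252 keV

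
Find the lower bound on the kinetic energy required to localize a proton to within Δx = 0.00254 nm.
804.057 meV

Localizing a particle requires giving it sufficient momentum uncertainty:

1. From uncertainty principle: Δp ≥ ℏ/(2Δx)
   Δp_min = (1.055e-34 J·s) / (2 × 2.540e-12 m)
   Δp_min = 2.076e-23 kg·m/s

2. This momentum uncertainty corresponds to kinetic energy:
   KE ≈ (Δp)²/(2m) = (2.076e-23)²/(2 × 1.673e-27 kg)
   KE = 1.288e-19 J = 804.057 meV

Tighter localization requires more energy.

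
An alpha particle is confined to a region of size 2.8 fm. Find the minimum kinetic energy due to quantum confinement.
166.557 keV

Using the uncertainty principle:

1. Position uncertainty: Δx ≈ 2.800e-15 m
2. Minimum momentum uncertainty: Δp = ℏ/(2Δx) = 1.883e-20 kg·m/s
3. Minimum kinetic energy:
   KE = (Δp)²/(2m) = (1.883e-20)²/(2 × 6.645e-27 kg)
   KE = 2.669e-14 J = 166.557 keV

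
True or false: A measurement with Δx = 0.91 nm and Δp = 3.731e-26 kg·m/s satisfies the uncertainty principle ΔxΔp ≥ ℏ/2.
No, it violates the uncertainty principle (impossible measurement).

Calculate the product ΔxΔp:
ΔxΔp = (9.100e-10 m) × (3.731e-26 kg·m/s)
ΔxΔp = 3.395e-35 J·s

Compare to the minimum allowed value ℏ/2:
ℏ/2 = 5.273e-35 J·s

Since ΔxΔp = 3.395e-35 J·s < 5.273e-35 J·s = ℏ/2,
the measurement violates the uncertainty principle.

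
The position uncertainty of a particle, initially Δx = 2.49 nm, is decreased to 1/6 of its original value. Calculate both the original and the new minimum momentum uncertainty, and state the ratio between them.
Original Δp_min = 2.118 × 10^-26 kg·m/s; new Δp'_min = 1.271 × 10^-25 kg·m/s; ratio Δp'_min/Δp_min = 6.

From the uncertainty principle ΔxΔp ≥ ℏ/2, the minimum momentum uncertainty is Δp_min = ℏ/(2Δx).

Original (Δx = 2.49 nm = 2.490e-09 m):
Δp_min = (1.055e-34 J·s)/(2 × 2.490e-09 m) = 2.118e-26 kg·m/s

When Δx → (1/6)Δx:
Δp'_min = ℏ/(2 × (1/6)Δx) = 6 × ℏ/(2Δx) = 6 × Δp_min
Δp'_min = 6 × 2.118e-26 kg·m/s = 1.271e-25 kg·m/s

Since Δp_min ∝ 1/Δx, when Δx is decreased to 1/6 of its original value, Δp_min increases to 6 times its original value.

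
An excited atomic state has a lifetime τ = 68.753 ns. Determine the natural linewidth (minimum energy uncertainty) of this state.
4.787 neV

Using the energy-time uncertainty principle:
ΔEΔt ≥ ℏ/2

The lifetime τ represents the time uncertainty Δt.
The natural linewidth (minimum energy uncertainty) is:

ΔE = ℏ/(2τ)
ΔE = (1.055e-34 J·s) / (2 × 6.875e-08 s)
ΔE = 7.669e-28 J = 4.787 neV

This natural linewidth limits the precision of spectroscopic measurements.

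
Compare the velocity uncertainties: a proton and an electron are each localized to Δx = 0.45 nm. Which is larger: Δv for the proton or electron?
The electron has the larger minimum velocity uncertainty, by a ratio of 1836.2.

For both particles, Δp_min = ℏ/(2Δx) = 1.172e-25 kg·m/s (same for both).

The velocity uncertainty is Δv = Δp/m:
- proton: Δv = 1.172e-25 / 1.673e-27 = 7.005e+01 m/s = 70.054 m/s
- electron: Δv = 1.172e-25 / 9.109e-31 = 1.286e+05 m/s = 128.631 km/s

Ratio: 1.286e+05 / 7.005e+01 = 1836.2

The lighter particle has larger velocity uncertainty because Δv ∝ 1/m.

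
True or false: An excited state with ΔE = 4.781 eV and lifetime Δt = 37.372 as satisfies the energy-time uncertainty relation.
No, it violates the uncertainty relation.

Calculate the product ΔEΔt:
ΔE = 4.781 eV = 7.660e-19 J
ΔEΔt = (7.660e-19 J) × (3.737e-17 s)
ΔEΔt = 2.863e-35 J·s

Compare to the minimum allowed value ℏ/2:
ℏ/2 = 5.273e-35 J·s

Since ΔEΔt = 2.863e-35 J·s < 5.273e-35 J·s = ℏ/2,
this violates the uncertainty relation.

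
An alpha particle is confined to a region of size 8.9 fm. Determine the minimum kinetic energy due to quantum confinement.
16.485 keV

Using the uncertainty principle:

1. Position uncertainty: Δx ≈ 8.900e-15 m
2. Minimum momentum uncertainty: Δp = ℏ/(2Δx) = 5.925e-21 kg·m/s
3. Minimum kinetic energy:
   KE = (Δp)²/(2m) = (5.925e-21)²/(2 × 6.645e-27 kg)
   KE = 2.641e-15 J = 16.485 keV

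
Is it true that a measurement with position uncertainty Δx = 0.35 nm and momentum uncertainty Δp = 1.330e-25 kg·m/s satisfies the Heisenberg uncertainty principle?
No, it violates the uncertainty principle (impossible measurement).

Calculate the product ΔxΔp:
ΔxΔp = (3.500e-10 m) × (1.330e-25 kg·m/s)
ΔxΔp = 4.655e-35 J·s

Compare to the minimum allowed value ℏ/2:
ℏ/2 = 5.273e-35 J·s

Since ΔxΔp = 4.655e-35 J·s < 5.273e-35 J·s = ℏ/2,
the measurement violates the uncertainty principle.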